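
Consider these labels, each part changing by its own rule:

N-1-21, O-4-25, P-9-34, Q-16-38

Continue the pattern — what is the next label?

Letter: letters move forward 1 place in the alphabet, so N, O, P, Q → R.
Second component: perfect squares: 1², 2², 3², …, so 1, 4, 9, 16 → 25.
Third component goes 21, 25, 34, 38 → 47 (alternating steps +4, +9, +4, +9, …).
Combining the parts gives R-25-47.

R-25-47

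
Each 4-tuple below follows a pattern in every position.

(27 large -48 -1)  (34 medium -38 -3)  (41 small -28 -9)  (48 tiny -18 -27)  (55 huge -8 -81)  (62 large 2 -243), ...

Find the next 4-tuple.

For the first part, +7 each step: 27, 34, 41, 48, 55, 62 → 69.
Size goes large, medium, small, tiny, huge, large → medium (repeats large → medium → small → tiny → huge).
Third part: -48, -38, -28, -18, -8, 2 → 12 (+10 each step).
For the fourth part, ×3 each step: -1, -3, -9, -27, -81, -243 → -729.
So the next 4-tuple is (69 medium 12 -729).

(69 medium 12 -729)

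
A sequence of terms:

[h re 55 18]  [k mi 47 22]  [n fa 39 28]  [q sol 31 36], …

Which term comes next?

[t la 23 46]

Letter: h, k, n, q → t (letters move forward 3 places in the alphabet).
Note: re, mi, fa, sol → la (runs through the solfège scale do→ti).
Third entry — −8 each step: 55, 47, 39, 31 → 23.
Fourth entry: 18, 22, 28, 36 → 46 (differences are 4, 6, 8, … (increasing by 2 each time)).
Combining the parts gives [t la 23 46].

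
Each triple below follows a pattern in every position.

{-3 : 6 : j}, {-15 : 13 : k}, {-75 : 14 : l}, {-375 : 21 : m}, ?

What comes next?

{-1875 : 22 : n}

First coordinate: ×5 each step, so -3, -15, -75, -375 → -1875.
Second coordinate: 6, 13, 14, 21 → 22 (alternating steps +7, +1, +7, +1, …).
Letter: letters move forward 1 place in the alphabet; j, k, l, m → n.
So the next triple is {-1875 : 22 : n}.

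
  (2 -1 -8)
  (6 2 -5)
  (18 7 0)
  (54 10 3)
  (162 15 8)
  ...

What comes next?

First value goes 2, 6, 18, 54, 162 → 486 (×3 each step).
Second value — alternating steps +3, +5, +3, +5, …: -1, 2, 7, 10, 15 → 18.
Third value: always 7 less than the second value; -8, -5, 0, 3, 8 → 11.
Combining the parts gives (486 18 11).

(486 18 11)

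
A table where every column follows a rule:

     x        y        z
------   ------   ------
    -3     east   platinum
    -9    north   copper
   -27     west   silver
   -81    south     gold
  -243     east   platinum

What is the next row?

-729  north  copper

Column x: ×3 each step, so -3, -9, -27, -81, -243 → -729.
Column y: repeats east → north → west → south; east, north, west, south, east → north.
Column z: platinum, copper, silver, gold, platinum → copper (repeats platinum → copper → silver → gold).
Putting it together: -729  north  copper.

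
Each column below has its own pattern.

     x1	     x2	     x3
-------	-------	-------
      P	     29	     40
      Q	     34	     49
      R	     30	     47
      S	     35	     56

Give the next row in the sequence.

T  31  54

Column x1: letters move forward 1 place in the alphabet, so P, Q, R, S → T.
Column x2: alternating steps +5, −4, +5, −4, …, so 29, 34, 30, 35 → 31.
Column x3: alternating steps +9, −2, +9, −2, …, so 40, 49, 47, 56 → 54.
So the next row is T  31  54.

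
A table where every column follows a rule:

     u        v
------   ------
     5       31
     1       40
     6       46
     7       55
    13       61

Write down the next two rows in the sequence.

20  70; 33  76

Column u: 5, 1, 6, 7, 13 → 20 → 33 (each term is the sum of the two before it).
Column v: 31, 40, 46, 55, 61 → 70 → 76 (alternating steps +9, +6, +9, +6, …).
So the next two rows are 20  70 and 33  76.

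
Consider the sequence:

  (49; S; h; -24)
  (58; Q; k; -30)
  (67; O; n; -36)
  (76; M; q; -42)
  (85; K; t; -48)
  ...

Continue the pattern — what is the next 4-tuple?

For the first value, +9 each step: 49, 58, 67, 76, 85 → 94.
First letter goes S, Q, O, M, K → I (letters move back 2 places in the alphabet).
Second letter: letters move forward 3 places in the alphabet; h, k, n, q, t → w.
Fourth value: −6 each step, so -24, -30, -36, -42, -48 → -54.
Combining the parts gives (94; I; w; -54).

(94; I; w; -54)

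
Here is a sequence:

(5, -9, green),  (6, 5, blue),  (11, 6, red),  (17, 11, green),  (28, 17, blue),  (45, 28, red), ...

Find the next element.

(73, 45, green)

First component — each term is the sum of the two before it: 5, 6, 11, 17, 28, 45 → 73.
Second component: -9, 5, 6, 11, 17, 28 → 45 (always the previous value of the first component).
Colour: repeats green → blue → red, so green, blue, red, green, blue, red → green.
Putting it together: (73, 45, green).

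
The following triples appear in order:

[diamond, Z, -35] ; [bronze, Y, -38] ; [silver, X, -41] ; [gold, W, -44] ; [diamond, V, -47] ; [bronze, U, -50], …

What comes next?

[silver, T, -53]

Rank — repeats diamond → bronze → silver → gold: diamond, bronze, silver, gold, diamond, bronze → silver.
Letter: letters move back 1 place in the alphabet, so Z, Y, X, W, V, U → T.
For the third coordinate, −3 each step: -35, -38, -41, -44, -47, -50 → -53.
Combining the parts gives [silver, T, -53].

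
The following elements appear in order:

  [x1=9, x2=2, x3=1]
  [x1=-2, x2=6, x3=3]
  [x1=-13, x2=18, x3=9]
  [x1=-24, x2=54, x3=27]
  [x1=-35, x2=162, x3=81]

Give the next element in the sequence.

[x1=-46, x2=486, x3=243]

X1: 9, -2, -13, -24, -35 → -46 (−11 each step).
X2 — ×3 each step: 2, 6, 18, 54, 162 → 486.
X3: ×3 each step, so 1, 3, 9, 27, 81 → 243.
Combining the parts gives [x1=-46, x2=486, x3=243].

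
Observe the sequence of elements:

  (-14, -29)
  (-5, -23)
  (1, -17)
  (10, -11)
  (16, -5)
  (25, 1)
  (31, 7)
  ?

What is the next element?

(40, 13)

First coordinate: alternating steps +9, +6, +9, +6, …; -14, -5, 1, 10, 16, 25, 31 → 40.
For the second coordinate, +6 each step: -29, -23, -17, -11, -5, 1, 7 → 13.
So the next element is (40, 13).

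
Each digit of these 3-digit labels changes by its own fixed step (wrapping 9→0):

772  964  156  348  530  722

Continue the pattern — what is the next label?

First digit: 7, 9, 1, 3, 5, 7 → 9 (+2 each step, mod 10).
Second digit — −1 each step, mod 10: 7, 6, 5, 4, 3, 2 → 1.
Third digit goes 2, 4, 6, 8, 0, 2 → 4 (+2 each step, mod 10).
Combining the parts gives 914.

914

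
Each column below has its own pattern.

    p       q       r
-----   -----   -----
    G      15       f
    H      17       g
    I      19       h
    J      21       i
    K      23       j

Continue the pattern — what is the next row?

L  25  k

Column p — letters move forward 1 place in the alphabet: G, H, I, J, K → L.
Column q: 15, 17, 19, 21, 23 → 25 (+2 each step).
Column r goes f, g, h, i, j → k (letters move forward 1 place in the alphabet).
So the next row is L  25  k.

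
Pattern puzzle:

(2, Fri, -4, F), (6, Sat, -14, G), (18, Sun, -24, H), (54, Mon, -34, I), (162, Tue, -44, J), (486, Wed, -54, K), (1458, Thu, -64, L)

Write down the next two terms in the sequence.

For the first value, ×3 each step: 2, 6, 18, 54, 162, 486, 1458 → 4374 → 13122.
Day goes Fri, Sat, Sun, Mon, Tue, Wed, Thu → Fri → Sat (runs through the weekdays Mon→Sun).
Third value: -4, -14, -24, -34, -44, -54, -64 → -74 → -84 (−10 each step).
For the letter, letters move forward 1 place in the alphabet: F, G, H, I, J, K, L → M → N.
So the next two terms are (4374, Fri, -74, M) and (13122, Sat, -84, N).

(4374, Fri, -74, M), (13122, Sat, -84, N)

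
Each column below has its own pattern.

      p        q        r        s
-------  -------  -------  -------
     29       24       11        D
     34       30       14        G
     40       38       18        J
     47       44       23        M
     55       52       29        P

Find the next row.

For the column p, differences are 5, 6, 7, … (increasing by 1 each time): 29, 34, 40, 47, 55 → 64.
Column q: 24, 30, 38, 44, 52 → 58 (alternating steps +6, +8, +6, +8, …).
Column r: 11, 14, 18, 23, 29 → 36 (differences are 3, 4, 5, … (increasing by 1 each time)).
Column s: letters move forward 3 places in the alphabet, so D, G, J, M, P → S.
Putting it together: 64  58  36  S.

64  58  36  S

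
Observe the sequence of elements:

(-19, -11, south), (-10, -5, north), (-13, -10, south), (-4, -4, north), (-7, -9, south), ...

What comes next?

(2, -3, north)

First entry: alternating steps +9, −3, +9, −3, …, so -19, -10, -13, -4, -7 → 2.
Second entry: alternating steps +6, −5, +6, −5, …; -11, -5, -10, -4, -9 → -3.
Direction: alternates south ↔ north; south, north, south, north, south → north.
Combining the parts gives (2, -3, north).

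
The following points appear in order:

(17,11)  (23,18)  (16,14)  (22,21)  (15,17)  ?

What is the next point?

(21,24)

First component: alternating steps +6, −7, +6, −7, …, so 17, 23, 16, 22, 15 → 21.
For the second component, alternating steps +7, −4, +7, −4, …: 11, 18, 14, 21, 17 → 24.
Combining the parts gives (21,24).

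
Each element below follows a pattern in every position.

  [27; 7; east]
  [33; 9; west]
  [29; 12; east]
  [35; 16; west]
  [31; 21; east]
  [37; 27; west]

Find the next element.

First part goes 27, 33, 29, 35, 31, 37 → 33 (alternating steps +6, −4, +6, −4, …).
Second part: differences are 2, 3, 4, … (increasing by 1 each time), so 7, 9, 12, 16, 21, 27 → 34.
Direction: alternates east ↔ west; east, west, east, west, east, west → east.
Putting it together: [33; 34; east].

[33; 34; east]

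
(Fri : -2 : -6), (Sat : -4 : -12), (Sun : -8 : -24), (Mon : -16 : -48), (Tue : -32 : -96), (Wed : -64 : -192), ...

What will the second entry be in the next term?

-128

Second entry: -2, -4, -8, -16, -32, -64 → -128 (×2 each step).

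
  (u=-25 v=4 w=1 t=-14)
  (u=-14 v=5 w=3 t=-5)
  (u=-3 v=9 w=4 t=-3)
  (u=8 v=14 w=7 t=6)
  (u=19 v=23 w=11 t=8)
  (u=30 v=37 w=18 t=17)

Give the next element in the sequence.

(u=41 v=60 w=29 t=19)

U — +11 each step: -25, -14, -3, 8, 19, 30 → 41.
V: each term is the sum of the two before it; 4, 5, 9, 14, 23, 37 → 60.
For the w, each term is the sum of the two before it: 1, 3, 4, 7, 11, 18 → 29.
T goes -14, -5, -3, 6, 8, 17 → 19 (alternating steps +9, +2, +9, +2, …).
So the next element is (u=41 v=60 w=29 t=19).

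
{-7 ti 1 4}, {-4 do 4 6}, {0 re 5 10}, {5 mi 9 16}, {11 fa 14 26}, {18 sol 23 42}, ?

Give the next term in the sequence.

{26 la 37 68}

First value: differences are 3, 4, 5, … (increasing by 1 each time), so -7, -4, 0, 5, 11, 18 → 26.
For the note, runs through the solfège scale do→ti: ti, do, re, mi, fa, sol → la.
Third value — each term is the sum of the two before it: 1, 4, 5, 9, 14, 23 → 37.
Fourth value: each term is the sum of the two before it; 4, 6, 10, 16, 26, 42 → 68.
Putting it together: {26 la 37 68}.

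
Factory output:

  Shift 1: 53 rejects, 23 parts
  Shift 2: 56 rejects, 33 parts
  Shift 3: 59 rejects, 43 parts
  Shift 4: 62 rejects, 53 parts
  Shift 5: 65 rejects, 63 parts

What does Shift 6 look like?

Rejects: +3 each step; 53, 56, 59, 62, 65 → 68.
Parts: 23, 33, 43, 53, 63 → 73 (+10 each step).
Combining the parts gives 68 rejects, 73 parts.

68 rejects, 73 parts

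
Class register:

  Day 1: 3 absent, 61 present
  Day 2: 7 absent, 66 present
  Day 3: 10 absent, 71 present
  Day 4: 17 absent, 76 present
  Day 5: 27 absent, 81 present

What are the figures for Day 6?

44 absent, 86 present

Absent goes 3, 7, 10, 17, 27 → 44 (each term is the sum of the two before it).
Present: +5 each step; 61, 66, 71, 76, 81 → 86.
Putting it together: 44 absent, 86 present.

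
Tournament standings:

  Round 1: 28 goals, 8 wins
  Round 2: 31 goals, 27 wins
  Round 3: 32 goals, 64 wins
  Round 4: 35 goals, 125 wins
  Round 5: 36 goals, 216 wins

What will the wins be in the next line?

343

Wins: 8, 27, 64, 125, 216 → 343 (perfect cubes: 2³, 3³, 4³, …).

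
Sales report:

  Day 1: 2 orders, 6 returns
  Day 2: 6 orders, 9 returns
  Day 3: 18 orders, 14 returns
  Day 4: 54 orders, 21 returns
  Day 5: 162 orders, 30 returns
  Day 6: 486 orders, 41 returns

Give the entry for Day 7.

Orders: ×3 each step; 2, 6, 18, 54, 162, 486 → 1458.
Returns — differences are 3, 5, 7, … (increasing by 2 each time): 6, 9, 14, 21, 30, 41 → 54.
So the next line is 1458 orders, 54 returns.

1458 orders, 54 returns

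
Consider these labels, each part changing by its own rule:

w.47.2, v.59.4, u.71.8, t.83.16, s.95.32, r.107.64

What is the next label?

q.119.128

Letter: letters move back 1 place in the alphabet; w, v, u, t, s, r → q.
Second component: +12 each step; 47, 59, 71, 83, 95, 107 → 119.
Third component: ×2 each step; 2, 4, 8, 16, 32, 64 → 128.
Putting it together: q.119.128.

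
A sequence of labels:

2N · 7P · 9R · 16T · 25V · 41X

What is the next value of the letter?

Letter — letters move forward 2 places in the alphabet: N, P, R, T, V, X → Z.

Z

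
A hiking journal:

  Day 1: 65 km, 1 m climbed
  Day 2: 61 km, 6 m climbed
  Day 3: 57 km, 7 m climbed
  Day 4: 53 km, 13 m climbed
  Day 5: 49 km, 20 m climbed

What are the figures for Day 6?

Km goes 65, 61, 57, 53, 49 → 45 (−4 each step).
M climbed goes 1, 6, 7, 13, 20 → 33 (each term is the sum of the two before it).
Putting it together: 45 km, 33 m climbed.

45 km, 33 m climbed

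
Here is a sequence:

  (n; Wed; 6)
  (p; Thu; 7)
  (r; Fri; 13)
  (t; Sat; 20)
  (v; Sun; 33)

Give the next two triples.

Letter: letters move forward 2 places in the alphabet; n, p, r, t, v → x → z.
Day: Wed, Thu, Fri, Sat, Sun → Mon → Tue (runs through the weekdays Mon→Sun).
Third value: each term is the sum of the two before it; 6, 7, 13, 20, 33 → 53 → 86.
So the next two triples are (x; Mon; 53) and (z; Tue; 86).

(x; Mon; 53), (z; Tue; 86)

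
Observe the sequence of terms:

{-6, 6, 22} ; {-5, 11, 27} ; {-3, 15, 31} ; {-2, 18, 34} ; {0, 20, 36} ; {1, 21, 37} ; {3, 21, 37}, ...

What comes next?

First component: -6, -5, -3, -2, 0, 1, 3 → 4 (alternating steps +1, +2, +1, +2, …).
Second component: differences are 5, 4, 3, … (decreasing by 1 each time); 6, 11, 15, 18, 20, 21, 21 → 20.
For the third component, differences are 5, 4, 3, … (decreasing by 1 each time): 22, 27, 31, 34, 36, 37, 37 → 36.
So the next term is {4, 20, 36}.

{4, 20, 36}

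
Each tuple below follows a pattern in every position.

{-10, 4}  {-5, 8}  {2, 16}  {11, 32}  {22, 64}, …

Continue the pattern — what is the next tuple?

{35, 128}

First entry: differences are 5, 7, 9, … (increasing by 2 each time), so -10, -5, 2, 11, 22 → 35.
Second entry — ×2 each step: 4, 8, 16, 32, 64 → 128.
Putting it together: {35, 128}.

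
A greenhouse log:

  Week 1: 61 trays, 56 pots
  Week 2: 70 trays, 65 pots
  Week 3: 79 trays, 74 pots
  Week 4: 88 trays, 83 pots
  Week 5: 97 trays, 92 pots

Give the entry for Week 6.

106 trays, 101 pots

Trays: 61, 70, 79, 88, 97 → 106 (+9 each step).
For the pots, always 5 less than the trays: 56, 65, 74, 83, 92 → 101.
So the next line is 106 trays, 101 pots.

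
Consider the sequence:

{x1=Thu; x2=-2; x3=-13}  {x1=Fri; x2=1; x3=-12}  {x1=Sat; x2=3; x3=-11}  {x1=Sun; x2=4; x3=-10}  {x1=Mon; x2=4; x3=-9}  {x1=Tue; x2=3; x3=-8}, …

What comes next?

{x1=Wed; x2=1; x3=-7}

X1: Thu, Fri, Sat, Sun, Mon, Tue → Wed (runs through the weekdays Mon→Sun).
X2: -2, 1, 3, 4, 4, 3 → 1 (differences are 3, 2, 1, … (decreasing by 1 each time)).
X3 goes -13, -12, -11, -10, -9, -8 → -7 (+1 each step).
Putting it together: {x1=Wed; x2=1; x3=-7}.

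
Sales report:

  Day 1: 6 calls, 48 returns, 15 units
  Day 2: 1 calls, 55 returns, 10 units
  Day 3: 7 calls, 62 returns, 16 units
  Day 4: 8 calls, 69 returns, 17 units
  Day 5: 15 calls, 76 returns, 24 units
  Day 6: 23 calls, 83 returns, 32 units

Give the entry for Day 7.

38 calls, 90 returns, 47 units

Calls — each term is the sum of the two before it: 6, 1, 7, 8, 15, 23 → 38.
Returns: 48, 55, 62, 69, 76, 83 → 90 (+7 each step).
For the units, always 9 more than the calls: 15, 10, 16, 17, 24, 32 → 47.
Putting it together: 38 calls, 90 returns, 47 units.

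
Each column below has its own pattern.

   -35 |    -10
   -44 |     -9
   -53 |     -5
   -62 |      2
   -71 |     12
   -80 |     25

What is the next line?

-89  41

First component: -35, -44, -53, -62, -71, -80 → -89 (−9 each step).
Second component: differences are 1, 4, 7, … (increasing by 3 each time), so -10, -9, -5, 2, 12, 25 → 41.
So the next line is -89  41.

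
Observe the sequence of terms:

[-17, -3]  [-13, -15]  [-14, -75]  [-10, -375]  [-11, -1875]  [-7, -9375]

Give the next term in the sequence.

First part — alternating steps +4, −1, +4, −1, …: -17, -13, -14, -10, -11, -7 → -8.
Second part — ×5 each step: -3, -15, -75, -375, -1875, -9375 → -46875.
Putting it together: [-8, -46875].

[-8, -46875]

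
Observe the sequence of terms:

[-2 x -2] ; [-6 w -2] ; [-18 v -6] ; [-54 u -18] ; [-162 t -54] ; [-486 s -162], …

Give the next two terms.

First part: ×3 each step, so -2, -6, -18, -54, -162, -486 → -1458 → -4374.
For the letter, letters move back 1 place in the alphabet: x, w, v, u, t, s → r → q.
Third part: -2, -2, -6, -18, -54, -162 → -486 → -1458 (always the previous value of the first part).
Putting the parts together: [-1458 r -486] and then [-4374 q -1458].

[-1458 r -486], [-4374 q -1458]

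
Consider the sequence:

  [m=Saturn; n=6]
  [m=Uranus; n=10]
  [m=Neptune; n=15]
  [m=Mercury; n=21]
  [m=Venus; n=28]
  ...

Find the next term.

[m=Earth; n=36]

M: runs through the planets Mercury→Neptune, so Saturn, Uranus, Neptune, Mercury, Venus → Earth.
N: differences are 4, 5, 6, … (increasing by 1 each time), so 6, 10, 15, 21, 28 → 36.
So the next term is [m=Earth; n=36].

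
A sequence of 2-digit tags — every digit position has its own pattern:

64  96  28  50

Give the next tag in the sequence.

82

First digit: +3 each step, mod 10, so 6, 9, 2, 5 → 8.
For the second digit, +2 each step, mod 10: 4, 6, 8, 0 → 2.
So the next tag is 82.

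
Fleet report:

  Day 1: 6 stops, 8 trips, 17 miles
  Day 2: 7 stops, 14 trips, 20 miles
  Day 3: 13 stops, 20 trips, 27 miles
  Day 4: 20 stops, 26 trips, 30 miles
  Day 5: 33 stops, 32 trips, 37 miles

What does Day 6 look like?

Stops — each term is the sum of the two before it: 6, 7, 13, 20, 33 → 53.
Trips: 8, 14, 20, 26, 32 → 38 (+6 each step).
Miles — alternating steps +3, +7, +3, +7, …: 17, 20, 27, 30, 37 → 40.
Putting it together: 53 stops, 38 trips, 40 miles.

53 stops, 38 trips, 40 miles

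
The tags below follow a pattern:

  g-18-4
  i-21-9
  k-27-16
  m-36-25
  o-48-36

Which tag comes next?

q-63-49

Letter: letters move forward 2 places in the alphabet, so g, i, k, m, o → q.
Second component — differences are 3, 6, 9, … (increasing by 3 each time): 18, 21, 27, 36, 48 → 63.
For the third component, perfect squares: 2², 3², 4², …: 4, 9, 16, 25, 36 → 49.
So the next tag is q-63-49.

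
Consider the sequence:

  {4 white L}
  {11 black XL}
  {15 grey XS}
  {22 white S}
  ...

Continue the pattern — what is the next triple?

First slot: alternating steps +7, +4, +7, +4, …; 4, 11, 15, 22 → 26.
Shade — repeats white → black → grey: white, black, grey, white → black.
For the size, runs through clothing sizes XS→XL: L, XL, XS, S → M.
So the next triple is {26 black M}.

{26 black M}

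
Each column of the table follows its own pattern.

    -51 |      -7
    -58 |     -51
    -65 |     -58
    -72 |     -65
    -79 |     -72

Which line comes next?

First component goes -51, -58, -65, -72, -79 → -86 (−7 each step).
Second component goes -7, -51, -58, -65, -72 → -79 (always the previous value of the first component).
Combining the parts gives -86  -79.

-86  -79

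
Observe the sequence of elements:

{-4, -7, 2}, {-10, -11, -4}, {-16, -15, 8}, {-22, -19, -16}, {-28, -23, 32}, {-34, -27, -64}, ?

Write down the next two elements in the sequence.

First entry goes -4, -10, -16, -22, -28, -34 → -40 → -46 (−6 each step).
Second entry goes -7, -11, -15, -19, -23, -27 → -31 → -35 (−4 each step).
Third entry: ×(-2) each step; 2, -4, 8, -16, 32, -64 → 128 → -256.
Putting the parts together: {-40, -31, 128} and then {-46, -35, -256}.

{-40, -31, 128}, {-46, -35, -256}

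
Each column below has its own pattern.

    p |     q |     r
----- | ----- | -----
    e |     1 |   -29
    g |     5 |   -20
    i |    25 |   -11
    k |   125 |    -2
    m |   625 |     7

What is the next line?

Column p: e, g, i, k, m → o (letters move forward 2 places in the alphabet).
Column q goes 1, 5, 25, 125, 625 → 3125 (×5 each step).
Column r goes -29, -20, -11, -2, 7 → 16 (+9 each step).
So the next line is o  3125  16.

o  3125  16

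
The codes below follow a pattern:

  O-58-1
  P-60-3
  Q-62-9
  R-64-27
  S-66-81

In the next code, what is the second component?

68

Second component: +2 each step; 58, 60, 62, 64, 66 → 68.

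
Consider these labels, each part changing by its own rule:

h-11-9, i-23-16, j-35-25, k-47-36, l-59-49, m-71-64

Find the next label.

Letter: letters move forward 1 place in the alphabet; h, i, j, k, l, m → n.
For the second component, +12 each step: 11, 23, 35, 47, 59, 71 → 83.
For the third component, perfect squares: 3², 4², 5², …: 9, 16, 25, 36, 49, 64 → 81.
Combining the parts gives n-83-81.

n-83-81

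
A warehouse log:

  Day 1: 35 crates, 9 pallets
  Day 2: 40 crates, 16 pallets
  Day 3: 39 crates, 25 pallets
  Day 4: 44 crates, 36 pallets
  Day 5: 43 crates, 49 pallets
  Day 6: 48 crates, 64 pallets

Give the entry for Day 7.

47 crates, 81 pallets

Crates: alternating steps +5, −1, +5, −1, …, so 35, 40, 39, 44, 43, 48 → 47.
Pallets: 9, 16, 25, 36, 49, 64 → 81 (perfect squares: 3², 4², 5², …).
So the next row is 47 crates, 81 pallets.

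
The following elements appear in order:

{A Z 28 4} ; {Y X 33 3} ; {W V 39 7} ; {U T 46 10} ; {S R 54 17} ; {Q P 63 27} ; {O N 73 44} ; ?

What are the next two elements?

First letter goes A, Y, W, U, S, Q, O → M → K (letters move back 2 places in the alphabet, wrapping A→Z).
Second letter: letters move back 2 places in the alphabet; Z, X, V, T, R, P, N → L → J.
Third slot goes 28, 33, 39, 46, 54, 63, 73 → 84 → 96 (differences are 5, 6, 7, … (increasing by 1 each time)).
Fourth slot goes 4, 3, 7, 10, 17, 27, 44 → 71 → 115 (each term is the sum of the two before it).
Putting the parts together: {M L 84 71} and then {K J 96 115}.

{M L 84 71}, {K J 96 115}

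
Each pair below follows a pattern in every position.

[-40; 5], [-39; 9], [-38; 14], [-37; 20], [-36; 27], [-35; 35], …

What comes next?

[-34; 44]

First entry: +1 each step; -40, -39, -38, -37, -36, -35 → -34.
Second entry: differences are 4, 5, 6, … (increasing by 1 each time), so 5, 9, 14, 20, 27, 35 → 44.
Putting it together: [-34; 44].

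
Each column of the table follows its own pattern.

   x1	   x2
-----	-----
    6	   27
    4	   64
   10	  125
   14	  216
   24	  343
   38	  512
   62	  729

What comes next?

100  1000

Column x1 — each term is the sum of the two before it: 6, 4, 10, 14, 24, 38, 62 → 100.
Column x2: perfect cubes: 3³, 4³, 5³, …, so 27, 64, 125, 216, 343, 512, 729 → 1000.
Combining the parts gives 100  1000.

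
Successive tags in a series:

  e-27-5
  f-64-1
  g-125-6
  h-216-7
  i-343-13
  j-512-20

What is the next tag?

k-729-33

Letter: e, f, g, h, i, j → k (letters move forward 1 place in the alphabet).
Second component: perfect cubes: 3³, 4³, 5³, …, so 27, 64, 125, 216, 343, 512 → 729.
For the third component, each term is the sum of the two before it: 5, 1, 6, 7, 13, 20 → 33.
So the next tag is k-729-33.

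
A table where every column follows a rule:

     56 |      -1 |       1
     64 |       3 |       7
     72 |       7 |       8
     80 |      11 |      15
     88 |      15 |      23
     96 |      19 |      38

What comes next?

First component: 56, 64, 72, 80, 88, 96 → 104 (+8 each step).
Second component: -1, 3, 7, 11, 15, 19 → 23 (+4 each step).
Third component: each term is the sum of the two before it; 1, 7, 8, 15, 23, 38 → 61.
So the next line is 104  23  61.

104  23  61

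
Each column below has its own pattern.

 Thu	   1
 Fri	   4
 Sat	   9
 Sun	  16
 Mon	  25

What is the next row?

Day: runs through the weekdays Mon→Sun; Thu, Fri, Sat, Sun, Mon → Tue.
Second component goes 1, 4, 9, 16, 25 → 36 (perfect squares: 1², 2², 3², …).
So the next row is Tue  36.

Tue  36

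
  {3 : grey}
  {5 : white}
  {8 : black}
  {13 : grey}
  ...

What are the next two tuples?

First value goes 3, 5, 8, 13 → 21 → 34 (each term is the sum of the two before it).
Shade: repeats grey → white → black; grey, white, black, grey → white → black.
So the next two tuples are {21 : white} and {34 : black}.

{21 : white}, {34 : black}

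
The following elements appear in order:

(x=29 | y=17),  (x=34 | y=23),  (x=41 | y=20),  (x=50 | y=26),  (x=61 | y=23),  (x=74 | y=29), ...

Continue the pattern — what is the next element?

X — differences are 5, 7, 9, … (increasing by 2 each time): 29, 34, 41, 50, 61, 74 → 89.
Y: alternating steps +6, −3, +6, −3, …, so 17, 23, 20, 26, 23, 29 → 26.
So the next element is (x=89 | y=26).

(x=89 | y=26)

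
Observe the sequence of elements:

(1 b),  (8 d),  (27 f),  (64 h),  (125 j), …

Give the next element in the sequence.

(216 l)

First component: perfect cubes: 1³, 2³, 3³, …, so 1, 8, 27, 64, 125 → 216.
Letter: b, d, f, h, j → l (letters move forward 2 places in the alphabet).
So the next element is (216 l).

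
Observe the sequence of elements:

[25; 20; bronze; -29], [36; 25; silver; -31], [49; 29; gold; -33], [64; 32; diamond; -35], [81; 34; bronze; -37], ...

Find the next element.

For the first slot, perfect squares: 5², 6², 7², …: 25, 36, 49, 64, 81 → 100.
Second slot — differences are 5, 4, 3, … (decreasing by 1 each time): 20, 25, 29, 32, 34 → 35.
Rank: repeats bronze → silver → gold → diamond; bronze, silver, gold, diamond, bronze → silver.
Fourth slot: -29, -31, -33, -35, -37 → -39 (−2 each step).
So the next element is [100; 35; silver; -39].

[100; 35; silver; -39]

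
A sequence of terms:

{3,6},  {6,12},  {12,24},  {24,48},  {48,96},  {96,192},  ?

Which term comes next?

First entry goes 3, 6, 12, 24, 48, 96 → 192 (×2 each step).
Second entry: always 2 × the first entry; 6, 12, 24, 48, 96, 192 → 384.
Combining the parts gives {192,384}.

{192,384}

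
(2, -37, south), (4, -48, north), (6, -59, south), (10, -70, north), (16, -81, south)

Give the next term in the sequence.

(26, -92, north)

First value: each term is the sum of the two before it, so 2, 4, 6, 10, 16 → 26.
For the second value, −11 each step: -37, -48, -59, -70, -81 → -92.
Direction: alternates south ↔ north, so south, north, south, north, south → north.
So the next term is (26, -92, north).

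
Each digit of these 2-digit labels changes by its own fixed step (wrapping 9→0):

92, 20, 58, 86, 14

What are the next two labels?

42, 70

First digit: +3 each step, mod 10, so 9, 2, 5, 8, 1 → 4 → 7.
Second digit: −2 each step, mod 10; 2, 0, 8, 6, 4 → 2 → 0.
Putting the parts together: 42 and then 70.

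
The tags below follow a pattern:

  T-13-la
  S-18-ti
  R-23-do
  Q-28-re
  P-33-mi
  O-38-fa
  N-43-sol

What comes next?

Letter — letters move back 1 place in the alphabet: T, S, R, Q, P, O, N → M.
For the second component, +5 each step: 13, 18, 23, 28, 33, 38, 43 → 48.
Note: la, ti, do, re, mi, fa, sol → la (runs through the solfège scale do→ti).
Combining the parts gives M-48-la.

M-48-la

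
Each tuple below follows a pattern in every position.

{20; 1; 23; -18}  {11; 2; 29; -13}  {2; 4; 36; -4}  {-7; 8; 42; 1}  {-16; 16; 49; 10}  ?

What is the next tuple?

{-25; 32; 55; 15}

First slot — −9 each step: 20, 11, 2, -7, -16 → -25.
For the second slot, ×2 each step: 1, 2, 4, 8, 16 → 32.
Third slot: 23, 29, 36, 42, 49 → 55 (alternating steps +6, +7, +6, +7, …).
For the fourth slot, alternating steps +5, +9, +5, +9, …: -18, -13, -4, 1, 10 → 15.
So the next tuple is {-25; 32; 55; 15}.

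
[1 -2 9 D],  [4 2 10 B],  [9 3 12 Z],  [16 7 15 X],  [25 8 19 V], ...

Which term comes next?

[36 12 24 T]

First component: perfect squares: 1², 2², 3², …, so 1, 4, 9, 16, 25 → 36.
Second component: -2, 2, 3, 7, 8 → 12 (alternating steps +4, +1, +4, +1, …).
Third component — differences are 1, 2, 3, … (increasing by 1 each time): 9, 10, 12, 15, 19 → 24.
Letter: D, B, Z, X, V → T (letters move back 2 places in the alphabet, wrapping A→Z).
Combining the parts gives [36 12 24 T].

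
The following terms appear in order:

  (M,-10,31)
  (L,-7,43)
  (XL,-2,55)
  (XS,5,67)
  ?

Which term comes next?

(S,14,79)

Size goes M, L, XL, XS → S (runs through clothing sizes XS→XL).
Second slot: differences are 3, 5, 7, … (increasing by 2 each time), so -10, -7, -2, 5 → 14.
Third slot: +12 each step; 31, 43, 55, 67 → 79.
Combining the parts gives (S,14,79).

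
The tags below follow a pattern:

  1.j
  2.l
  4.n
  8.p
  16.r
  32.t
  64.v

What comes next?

128.x

For the first component, ×2 each step: 1, 2, 4, 8, 16, 32, 64 → 128.
Letter goes j, l, n, p, r, t, v → x (letters move forward 2 places in the alphabet).
So the next tag is 128.x.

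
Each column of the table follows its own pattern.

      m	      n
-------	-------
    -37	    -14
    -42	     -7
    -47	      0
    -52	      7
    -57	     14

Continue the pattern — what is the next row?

-62  21

Column m: −5 each step, so -37, -42, -47, -52, -57 → -62.
Column n: +7 each step; -14, -7, 0, 7, 14 → 21.
Putting it together: -62  21.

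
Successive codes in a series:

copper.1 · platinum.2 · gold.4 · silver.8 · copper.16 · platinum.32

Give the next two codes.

For the metal, repeats copper → platinum → gold → silver: copper, platinum, gold, silver, copper, platinum → gold → silver.
Second component — ×2 each step: 1, 2, 4, 8, 16, 32 → 64 → 128.
Putting the parts together: gold.64 and then silver.128.

gold.64 then silver.128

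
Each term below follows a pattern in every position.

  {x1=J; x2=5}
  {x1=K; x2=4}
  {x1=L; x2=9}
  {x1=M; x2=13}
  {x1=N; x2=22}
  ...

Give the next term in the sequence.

X1: letters move forward 1 place in the alphabet, so J, K, L, M, N → O.
X2: each term is the sum of the two before it; 5, 4, 9, 13, 22 → 35.
Putting it together: {x1=O; x2=35}.

{x1=O; x2=35}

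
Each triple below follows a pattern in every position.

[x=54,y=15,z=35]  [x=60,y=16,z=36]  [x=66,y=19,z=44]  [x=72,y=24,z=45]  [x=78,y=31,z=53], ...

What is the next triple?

[x=84,y=40,z=54]

X: +6 each step; 54, 60, 66, 72, 78 → 84.
Y: differences are 1, 3, 5, … (increasing by 2 each time); 15, 16, 19, 24, 31 → 40.
Z: alternating steps +1, +8, +1, +8, …; 35, 36, 44, 45, 53 → 54.
So the next triple is [x=84,y=40,z=54].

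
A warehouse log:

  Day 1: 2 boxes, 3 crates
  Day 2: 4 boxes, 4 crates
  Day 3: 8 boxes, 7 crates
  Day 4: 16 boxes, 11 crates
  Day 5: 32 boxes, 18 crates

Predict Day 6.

Boxes — ×2 each step: 2, 4, 8, 16, 32 → 64.
Crates goes 3, 4, 7, 11, 18 → 29 (each term is the sum of the two before it).
Combining the parts gives 64 boxes, 29 crates.

64 boxes, 29 crates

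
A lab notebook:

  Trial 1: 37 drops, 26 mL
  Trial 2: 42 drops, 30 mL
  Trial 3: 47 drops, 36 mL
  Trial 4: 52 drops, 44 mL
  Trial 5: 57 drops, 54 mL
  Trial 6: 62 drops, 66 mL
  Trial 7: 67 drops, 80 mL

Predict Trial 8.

72 drops, 96 mL

Drops: +5 each step, so 37, 42, 47, 52, 57, 62, 67 → 72.
ML — differences are 4, 6, 8, … (increasing by 2 each time): 26, 30, 36, 44, 54, 66, 80 → 96.
So the next row is 72 drops, 96 mL.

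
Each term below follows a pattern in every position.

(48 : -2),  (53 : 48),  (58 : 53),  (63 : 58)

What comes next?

(68 : 63)

First component — +5 each step: 48, 53, 58, 63 → 68.
Second component: -2, 48, 53, 58 → 63 (always the previous value of the first component).
Putting it together: (68 : 63).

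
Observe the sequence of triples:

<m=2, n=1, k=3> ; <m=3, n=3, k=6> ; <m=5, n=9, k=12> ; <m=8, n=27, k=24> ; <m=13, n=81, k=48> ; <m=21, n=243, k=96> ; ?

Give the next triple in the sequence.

<m=34, n=729, k=192>

M: 2, 3, 5, 8, 13, 21 → 34 (each term is the sum of the two before it).
N: ×3 each step; 1, 3, 9, 27, 81, 243 → 729.
K: 3, 6, 12, 24, 48, 96 → 192 (×2 each step).
Putting it together: <m=34, n=729, k=192>.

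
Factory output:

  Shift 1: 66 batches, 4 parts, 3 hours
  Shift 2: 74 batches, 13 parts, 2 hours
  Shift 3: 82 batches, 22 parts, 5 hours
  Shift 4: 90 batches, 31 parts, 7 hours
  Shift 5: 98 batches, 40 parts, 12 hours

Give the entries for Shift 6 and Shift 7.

Batches: +8 each step; 66, 74, 82, 90, 98 → 106 → 114.
Parts: +9 each step; 4, 13, 22, 31, 40 → 49 → 58.
Hours goes 3, 2, 5, 7, 12 → 19 → 31 (each term is the sum of the two before it).
So the next two lines are 106 batches, 49 parts, 19 hours and 114 batches, 58 parts, 31 hours.

106 batches, 49 parts, 19 hours; 114 batches, 58 parts, 31 hours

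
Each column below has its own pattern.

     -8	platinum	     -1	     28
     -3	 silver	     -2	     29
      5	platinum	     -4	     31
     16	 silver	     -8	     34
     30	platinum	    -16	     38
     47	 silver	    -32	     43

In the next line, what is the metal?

platinum

Metal: alternates platinum ↔ silver, so platinum, silver, platinum, silver, platinum, silver → platinum.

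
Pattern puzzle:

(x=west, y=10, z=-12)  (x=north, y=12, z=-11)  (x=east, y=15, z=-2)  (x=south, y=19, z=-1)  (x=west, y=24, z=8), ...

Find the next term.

X: west, north, east, south, west → north (repeats west → north → east → south).
Y: differences are 2, 3, 4, … (increasing by 1 each time), so 10, 12, 15, 19, 24 → 30.
Z: -12, -11, -2, -1, 8 → 9 (alternating steps +1, +9, +1, +9, …).
So the next term is (x=north, y=30, z=9).

(x=north, y=30, z=9)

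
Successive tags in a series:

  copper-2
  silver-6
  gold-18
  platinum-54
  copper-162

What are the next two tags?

silver-486, gold-1458

Metal: copper, silver, gold, platinum, copper → silver → gold (repeats copper → silver → gold → platinum).
Second component goes 2, 6, 18, 54, 162 → 486 → 1458 (×3 each step).
So the next two tags are silver-486 and gold-1458.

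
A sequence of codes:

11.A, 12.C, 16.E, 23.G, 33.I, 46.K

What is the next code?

62.M

First component: differences are 1, 4, 7, … (increasing by 3 each time); 11, 12, 16, 23, 33, 46 → 62.
Letter: letters move forward 2 places in the alphabet, so A, C, E, G, I, K → M.
So the next code is 62.M.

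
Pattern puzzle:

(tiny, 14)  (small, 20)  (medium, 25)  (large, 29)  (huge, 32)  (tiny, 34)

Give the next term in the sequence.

For the size, repeats tiny → small → medium → large → huge: tiny, small, medium, large, huge, tiny → small.
Second coordinate — differences are 6, 5, 4, … (decreasing by 1 each time): 14, 20, 25, 29, 32, 34 → 35.
Combining the parts gives (small, 35).

(small, 35)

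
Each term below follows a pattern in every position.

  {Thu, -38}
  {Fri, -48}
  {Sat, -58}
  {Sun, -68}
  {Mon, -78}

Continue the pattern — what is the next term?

{Tue, -88}

For the day, runs through the weekdays Mon→Sun: Thu, Fri, Sat, Sun, Mon → Tue.
For the second component, −10 each step: -38, -48, -58, -68, -78 → -88.
Combining the parts gives {Tue, -88}.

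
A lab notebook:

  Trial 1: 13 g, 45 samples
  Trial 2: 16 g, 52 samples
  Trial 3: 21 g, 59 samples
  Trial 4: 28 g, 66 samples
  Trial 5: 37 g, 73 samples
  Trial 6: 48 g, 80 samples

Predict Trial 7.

For the g, differences are 3, 5, 7, … (increasing by 2 each time): 13, 16, 21, 28, 37, 48 → 61.
Samples goes 45, 52, 59, 66, 73, 80 → 87 (+7 each step).
Putting it together: 61 g, 87 samples.

61 g, 87 samples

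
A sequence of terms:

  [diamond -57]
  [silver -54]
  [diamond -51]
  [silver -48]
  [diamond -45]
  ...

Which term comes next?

[silver -42]

Rank: alternates diamond ↔ silver; diamond, silver, diamond, silver, diamond → silver.
Second component: -57, -54, -51, -48, -45 → -42 (+3 each step).
So the next term is [silver -42].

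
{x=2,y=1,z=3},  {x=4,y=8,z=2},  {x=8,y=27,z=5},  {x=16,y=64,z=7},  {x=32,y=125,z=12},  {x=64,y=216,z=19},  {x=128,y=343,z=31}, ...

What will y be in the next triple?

512

For the x, ×2 each step: 2, 4, 8, 16, 32, 64, 128 → 256.
Y goes 1, 8, 27, 64, 125, 216, 343 → 512 (perfect cubes: 1³, 2³, 3³, …).
Z: 3, 2, 5, 7, 12, 19, 31 → 50 (each term is the sum of the two before it).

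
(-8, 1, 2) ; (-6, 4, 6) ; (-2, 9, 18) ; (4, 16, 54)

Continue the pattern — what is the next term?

For the first component, differences are 2, 4, 6, … (increasing by 2 each time): -8, -6, -2, 4 → 12.
Second component: perfect squares: 1², 2², 3², …; 1, 4, 9, 16 → 25.
Third component — ×3 each step: 2, 6, 18, 54 → 162.
Combining the parts gives (12, 25, 162).

(12, 25, 162)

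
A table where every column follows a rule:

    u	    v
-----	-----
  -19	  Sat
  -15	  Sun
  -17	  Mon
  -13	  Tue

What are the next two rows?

Column u goes -19, -15, -17, -13 → -15 → -11 (alternating steps +4, −2, +4, −2, …).
Column v — runs through the weekdays Mon→Sun: Sat, Sun, Mon, Tue → Wed → Thu.
So the next two rows are -15  Wed and -11  Thu.

-15  Wed; -11  Thu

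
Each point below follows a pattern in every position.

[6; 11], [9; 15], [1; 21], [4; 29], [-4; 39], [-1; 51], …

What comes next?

[-9; 65]

First slot: 6, 9, 1, 4, -4, -1 → -9 (alternating steps +3, −8, +3, −8, …).
Second slot — differences are 4, 6, 8, … (increasing by 2 each time): 11, 15, 21, 29, 39, 51 → 65.
So the next point is [-9; 65].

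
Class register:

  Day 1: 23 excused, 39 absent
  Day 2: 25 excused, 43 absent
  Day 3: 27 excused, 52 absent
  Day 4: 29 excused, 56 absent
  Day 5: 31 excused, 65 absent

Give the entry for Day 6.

33 excused, 69 absent

Excused: +2 each step; 23, 25, 27, 29, 31 → 33.
Absent goes 39, 43, 52, 56, 65 → 69 (alternating steps +4, +9, +4, +9, …).
So the next row is 33 excused, 69 absent.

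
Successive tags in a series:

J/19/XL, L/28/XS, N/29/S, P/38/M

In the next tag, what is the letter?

Letter: letters move forward 2 places in the alphabet; J, L, N, P → R.

R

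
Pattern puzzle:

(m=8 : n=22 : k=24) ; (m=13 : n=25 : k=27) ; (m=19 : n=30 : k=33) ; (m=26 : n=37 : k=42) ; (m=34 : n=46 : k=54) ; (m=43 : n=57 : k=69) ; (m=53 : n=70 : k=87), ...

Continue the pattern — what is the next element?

M — differences are 5, 6, 7, … (increasing by 1 each time): 8, 13, 19, 26, 34, 43, 53 → 64.
N goes 22, 25, 30, 37, 46, 57, 70 → 85 (differences are 3, 5, 7, … (increasing by 2 each time)).
K: differences are 3, 6, 9, … (increasing by 3 each time), so 24, 27, 33, 42, 54, 69, 87 → 108.
So the next element is (m=64 : n=85 : k=108).

(m=64 : n=85 : k=108)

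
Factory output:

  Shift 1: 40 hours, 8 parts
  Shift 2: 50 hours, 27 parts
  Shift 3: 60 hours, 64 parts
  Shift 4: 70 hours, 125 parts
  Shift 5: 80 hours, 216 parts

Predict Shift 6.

90 hours, 343 parts

Hours: +10 each step, so 40, 50, 60, 70, 80 → 90.
For the parts, perfect cubes: 2³, 3³, 4³, …: 8, 27, 64, 125, 216 → 343.
Combining the parts gives 90 hours, 343 parts.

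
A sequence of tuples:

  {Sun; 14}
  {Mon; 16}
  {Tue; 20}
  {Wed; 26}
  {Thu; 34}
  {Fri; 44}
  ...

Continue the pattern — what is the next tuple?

Day: Sun, Mon, Tue, Wed, Thu, Fri → Sat (runs through the weekdays Mon→Sun).
Second component: differences are 2, 4, 6, … (increasing by 2 each time); 14, 16, 20, 26, 34, 44 → 56.
Putting it together: {Sat; 56}.

{Sat; 56}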